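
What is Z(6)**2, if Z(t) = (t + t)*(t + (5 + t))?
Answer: 41616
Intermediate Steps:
Z(t) = 2*t*(5 + 2*t) (Z(t) = (2*t)*(5 + 2*t) = 2*t*(5 + 2*t))
Z(6)**2 = (2*6*(5 + 2*6))**2 = (2*6*(5 + 12))**2 = (2*6*17)**2 = 204**2 = 41616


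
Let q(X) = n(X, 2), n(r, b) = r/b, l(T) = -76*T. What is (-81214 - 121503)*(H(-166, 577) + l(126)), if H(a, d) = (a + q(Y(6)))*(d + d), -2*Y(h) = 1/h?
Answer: 489410936269/12 ≈ 4.0784e+10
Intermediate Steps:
Y(h) = -1/(2*h)
q(X) = X/2
H(a, d) = 2*d*(-1/24 + a) (H(a, d) = (a + (-½/6)/2)*(d + d) = (a + (-½*⅙)/2)*(2*d) = (a + (½)*(-1/12))*(2*d) = (a - 1/24)*(2*d) = (-1/24 + a)*(2*d) = 2*d*(-1/24 + a))
(-81214 - 121503)*(H(-166, 577) + l(126)) = (-81214 - 121503)*((1/12)*577*(-1 + 24*(-166)) - 76*126) = -202717*((1/12)*577*(-1 - 3984) - 9576) = -202717*((1/12)*577*(-3985) - 9576) = -202717*(-2299345/12 - 9576) = -202717*(-2414257/12) = 489410936269/12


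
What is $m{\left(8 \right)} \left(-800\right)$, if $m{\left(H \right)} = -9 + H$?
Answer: $800$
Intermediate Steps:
$m{\left(8 \right)} \left(-800\right) = \left(-9 + 8\right) \left(-800\right) = \left(-1\right) \left(-800\right) = 800$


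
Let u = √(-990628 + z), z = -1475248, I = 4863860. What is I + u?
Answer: 4863860 + 14*I*√12581 ≈ 4.8639e+6 + 1570.3*I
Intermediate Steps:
u = 14*I*√12581 (u = √(-990628 - 1475248) = √(-2465876) = 14*I*√12581 ≈ 1570.3*I)
I + u = 4863860 + 14*I*√12581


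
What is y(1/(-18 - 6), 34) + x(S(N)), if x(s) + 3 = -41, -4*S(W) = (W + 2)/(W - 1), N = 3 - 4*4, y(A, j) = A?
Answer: -1057/24 ≈ -44.042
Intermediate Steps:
N = -13 (N = 3 - 16 = -13)
S(W) = -(2 + W)/(4*(-1 + W)) (S(W) = -(W + 2)/(4*(W - 1)) = -(2 + W)/(4*(-1 + W)))
x(s) = -44 (x(s) = -3 - 41 = -44)
y(1/(-18 - 6), 34) + x(S(N)) = 1/(-18 - 6) - 44 = 1/(-24) - 44 = -1/24 - 44 = -1057/24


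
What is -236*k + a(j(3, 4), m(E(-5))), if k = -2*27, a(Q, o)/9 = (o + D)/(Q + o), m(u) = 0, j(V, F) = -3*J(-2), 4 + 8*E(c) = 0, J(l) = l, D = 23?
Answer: 25557/2 ≈ 12779.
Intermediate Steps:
E(c) = -½ (E(c) = -½ + (⅛)*0 = -½ + 0 = -½)
j(V, F) = 6 (j(V, F) = -3*(-2) = 6)
a(Q, o) = 9*(23 + o)/(Q + o) (a(Q, o) = 9*((o + 23)/(Q + o)) = 9*((23 + o)/(Q + o)) = 9*(23 + o)/(Q + o))
k = -54
-236*k + a(j(3, 4), m(E(-5))) = -236*(-54) + 9*(23 + 0)/(6 + 0) = 12744 + 9*23/6 = 12744 + 9*(⅙)*23 = 12744 + 69/2 = 25557/2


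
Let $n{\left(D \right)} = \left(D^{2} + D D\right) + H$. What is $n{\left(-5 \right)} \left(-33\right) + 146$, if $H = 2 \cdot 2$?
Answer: $-1636$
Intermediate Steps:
$H = 4$
$n{\left(D \right)} = 4 + 2 D^{2}$ ($n{\left(D \right)} = \left(D^{2} + D D\right) + 4 = \left(D^{2} + D^{2}\right) + 4 = 2 D^{2} + 4 = 4 + 2 D^{2}$)
$n{\left(-5 \right)} \left(-33\right) + 146 = \left(4 + 2 \left(-5\right)^{2}\right) \left(-33\right) + 146 = \left(4 + 2 \cdot 25\right) \left(-33\right) + 146 = \left(4 + 50\right) \left(-33\right) + 146 = 54 \left(-33\right) + 146 = -1782 + 146 = -1636$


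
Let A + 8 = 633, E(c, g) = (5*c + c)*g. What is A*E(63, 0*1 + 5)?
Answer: 1181250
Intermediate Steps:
E(c, g) = 6*c*g (E(c, g) = (6*c)*g = 6*c*g)
A = 625 (A = -8 + 633 = 625)
A*E(63, 0*1 + 5) = 625*(6*63*(0*1 + 5)) = 625*(6*63*(0 + 5)) = 625*(6*63*5) = 625*1890 = 1181250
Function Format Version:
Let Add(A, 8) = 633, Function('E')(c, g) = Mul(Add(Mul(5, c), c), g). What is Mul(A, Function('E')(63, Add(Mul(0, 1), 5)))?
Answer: 1181250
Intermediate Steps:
Function('E')(c, g) = Mul(6, c, g) (Function('E')(c, g) = Mul(Mul(6, c), g) = Mul(6, c, g))
A = 625 (A = Add(-8, 633) = 625)
Mul(A, Function('E')(63, Add(Mul(0, 1), 5))) = Mul(625, Mul(6, 63, Add(Mul(0, 1), 5))) = Mul(625, Mul(6, 63, Add(0, 5))) = Mul(625, Mul(6, 63, 5)) = Mul(625, 1890) = 1181250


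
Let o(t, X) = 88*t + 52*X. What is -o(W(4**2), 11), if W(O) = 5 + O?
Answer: -2420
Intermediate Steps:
o(t, X) = 52*X + 88*t
-o(W(4**2), 11) = -(52*11 + 88*(5 + 4**2)) = -(572 + 88*(5 + 16)) = -(572 + 88*21) = -(572 + 1848) = -1*2420 = -2420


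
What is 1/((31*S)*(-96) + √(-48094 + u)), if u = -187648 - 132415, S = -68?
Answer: 67456/13651058527 - I*√368157/40953175581 ≈ 4.9414e-6 - 1.4816e-8*I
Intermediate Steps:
u = -320063
1/((31*S)*(-96) + √(-48094 + u)) = 1/((31*(-68))*(-96) + √(-48094 - 320063)) = 1/(-2108*(-96) + √(-368157)) = 1/(202368 + I*√368157)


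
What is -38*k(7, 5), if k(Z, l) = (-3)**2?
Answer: -342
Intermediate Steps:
k(Z, l) = 9
-38*k(7, 5) = -38*9 = -342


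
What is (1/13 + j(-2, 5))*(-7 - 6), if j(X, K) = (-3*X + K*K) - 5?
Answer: -339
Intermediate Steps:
j(X, K) = -5 + K**2 - 3*X (j(X, K) = (-3*X + K**2) - 5 = (K**2 - 3*X) - 5 = -5 + K**2 - 3*X)
(1/13 + j(-2, 5))*(-7 - 6) = (1/13 + (-5 + 5**2 - 3*(-2)))*(-7 - 6) = (1/13 + (-5 + 25 + 6))*(-13) = (1/13 + 26)*(-13) = (339/13)*(-13) = -339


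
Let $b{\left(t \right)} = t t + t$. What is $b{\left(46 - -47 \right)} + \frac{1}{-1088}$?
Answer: $\frac{9511295}{1088} \approx 8742.0$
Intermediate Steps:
$b{\left(t \right)} = t + t^{2}$ ($b{\left(t \right)} = t^{2} + t = t + t^{2}$)
$b{\left(46 - -47 \right)} + \frac{1}{-1088} = \left(46 - -47\right) \left(1 + \left(46 - -47\right)\right) + \frac{1}{-1088} = \left(46 + 47\right) \left(1 + \left(46 + 47\right)\right) - \frac{1}{1088} = 93 \left(1 + 93\right) - \frac{1}{1088} = 93 \cdot 94 - \frac{1}{1088} = 8742 - \frac{1}{1088} = \frac{9511295}{1088}$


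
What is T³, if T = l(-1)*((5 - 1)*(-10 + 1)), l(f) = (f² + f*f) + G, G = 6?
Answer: -23887872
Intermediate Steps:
l(f) = 6 + 2*f² (l(f) = (f² + f*f) + 6 = (f² + f²) + 6 = 2*f² + 6 = 6 + 2*f²)
T = -288 (T = (6 + 2*(-1)²)*((5 - 1)*(-10 + 1)) = (6 + 2*1)*(4*(-9)) = (6 + 2)*(-36) = 8*(-36) = -288)
T³ = (-288)³ = -23887872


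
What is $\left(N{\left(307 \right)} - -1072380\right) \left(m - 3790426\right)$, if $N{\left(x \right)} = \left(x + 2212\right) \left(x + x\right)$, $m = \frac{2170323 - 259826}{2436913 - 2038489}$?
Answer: $- \frac{1977634796437203421}{199212} \approx -9.9273 \cdot 10^{12}$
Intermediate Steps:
$m = \frac{1910497}{398424} \approx 4.7951$
$N{\left(x \right)} = 2 x \left(2212 + x\right)$ ($N{\left(x \right)} = \left(2212 + x\right) 2 x = 2 x \left(2212 + x\right)$)
$\left(N{\left(307 \right)} - -1072380\right) \left(m - 3790426\right) = \left(2 \cdot 307 \left(2212 + 307\right) - -1072380\right) \left(\frac{1910497}{398424} - 3790426\right) = \left(2 \cdot 307 \cdot 2519 + 1072380\right) \left(- \frac{1510194778127}{398424}\right) = \left(1546666 + 1072380\right) \left(- \frac{1510194778127}{398424}\right) = 2619046 \left(- \frac{1510194778127}{398424}\right) = - \frac{1977634796437203421}{199212}$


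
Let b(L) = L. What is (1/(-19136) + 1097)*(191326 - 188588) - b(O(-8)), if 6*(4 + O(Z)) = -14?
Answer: 86215110229/28704 ≈ 3.0036e+6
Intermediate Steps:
O(Z) = -19/3 (O(Z) = -4 + (⅙)*(-14) = -4 - 7/3 = -19/3)
(1/(-19136) + 1097)*(191326 - 188588) - b(O(-8)) = (1/(-19136) + 1097)*(191326 - 188588) - 1*(-19/3) = (-1/19136 + 1097)*2738 + 19/3 = (20992191/19136)*2738 + 19/3 = 28738309479/9568 + 19/3 = 86215110229/28704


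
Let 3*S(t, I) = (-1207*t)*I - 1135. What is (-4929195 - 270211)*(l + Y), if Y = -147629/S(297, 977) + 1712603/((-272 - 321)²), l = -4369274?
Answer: 1398948119616736666019866653/61579914504791 ≈ 2.2718e+13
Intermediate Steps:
S(t, I) = -1135/3 - 1207*I*t/3 (S(t, I) = ((-1207*t)*I - 1135)/3 = (-1207*I*t - 1135)/3 = (-1135 - 1207*I*t)/3 = -1135/3 - 1207*I*t/3)
Y = 599969454562817/123159829009582 (Y = -147629/(-1135/3 - 1207/3*977*297) + 1712603/((-272 - 321)²) = -147629/(-1135/3 - 116744661) + 1712603/((-593)²) = -147629/(-350235118/3) + 1712603/351649 = -147629*(-3/350235118) + 1712603*(1/351649) = 442887/350235118 + 1712603/351649 = 599969454562817/123159829009582 ≈ 4.8715)
(-4929195 - 270211)*(l + Y) = (-4929195 - 270211)*(-4369274 + 599969454562817/123159829009582) = -5199406*(-538118438766557820651/123159829009582) = 1398948119616736666019866653/61579914504791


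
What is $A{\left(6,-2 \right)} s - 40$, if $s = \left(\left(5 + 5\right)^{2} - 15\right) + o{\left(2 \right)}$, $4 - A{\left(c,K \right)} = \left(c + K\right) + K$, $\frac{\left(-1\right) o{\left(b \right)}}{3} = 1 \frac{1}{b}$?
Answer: $127$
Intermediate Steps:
$o{\left(b \right)} = - \frac{3}{b}$ ($o{\left(b \right)} = - 3 \cdot 1 \frac{1}{b} = - \frac{3}{b}$)
$A{\left(c,K \right)} = 4 - c - 2 K$ ($A{\left(c,K \right)} = 4 - \left(\left(c + K\right) + K\right) = 4 - \left(\left(K + c\right) + K\right) = 4 - \left(c + 2 K\right) = 4 - c - 2 K$)
$s = \frac{167}{2}$ ($s = \left(\left(5 + 5\right)^{2} - 15\right) - \frac{3}{2} = \left(10^{2} - 15\right) - \frac{3}{2} = \left(100 - 15\right) - \frac{3}{2} = 85 - \frac{3}{2} = \frac{167}{2} \approx 83.5$)
$A{\left(6,-2 \right)} s - 40 = \left(4 - 6 - -4\right) \frac{167}{2} - 40 = \left(4 - 6 + 4\right) \frac{167}{2} - 40 = 2 \cdot \frac{167}{2} - 40 = 167 - 40 = 127$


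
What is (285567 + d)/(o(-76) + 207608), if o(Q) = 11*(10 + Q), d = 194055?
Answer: 18447/7957 ≈ 2.3183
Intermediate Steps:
o(Q) = 110 + 11*Q
(285567 + d)/(o(-76) + 207608) = (285567 + 194055)/((110 + 11*(-76)) + 207608) = 479622/((110 - 836) + 207608) = 479622/(-726 + 207608) = 479622/206882 = 479622*(1/206882) = 18447/7957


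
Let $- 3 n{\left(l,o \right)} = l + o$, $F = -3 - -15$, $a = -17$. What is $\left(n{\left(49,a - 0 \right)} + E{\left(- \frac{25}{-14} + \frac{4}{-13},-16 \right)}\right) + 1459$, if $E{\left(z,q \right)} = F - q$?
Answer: $\frac{4429}{3} \approx 1476.3$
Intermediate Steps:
$F = 12$ ($F = -3 + 15 = 12$)
$E{\left(z,q \right)} = 12 - q$
$n{\left(l,o \right)} = - \frac{l}{3} - \frac{o}{3}$ ($n{\left(l,o \right)} = - \frac{l + o}{3} = - \frac{l}{3} - \frac{o}{3}$)
$\left(n{\left(49,a - 0 \right)} + E{\left(- \frac{25}{-14} + \frac{4}{-13},-16 \right)}\right) + 1459 = \left(\left(\left(- \frac{1}{3}\right) 49 - \frac{-17 - 0}{3}\right) + \left(12 - -16\right)\right) + 1459 = \left(\left(- \frac{49}{3} - \frac{-17 + 0}{3}\right) + \left(12 + 16\right)\right) + 1459 = \left(\left(- \frac{49}{3} - - \frac{17}{3}\right) + 28\right) + 1459 = \left(\left(- \frac{49}{3} + \frac{17}{3}\right) + 28\right) + 1459 = \left(- \frac{32}{3} + 28\right) + 1459 = \frac{52}{3} + 1459 = \frac{4429}{3}$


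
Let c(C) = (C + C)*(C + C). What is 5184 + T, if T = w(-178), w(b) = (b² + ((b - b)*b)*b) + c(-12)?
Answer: 37444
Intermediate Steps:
c(C) = 4*C² (c(C) = (2*C)*(2*C) = 4*C²)
w(b) = 576 + b² (w(b) = (b² + ((b - b)*b)*b) + 4*(-12)² = (b² + (0*b)*b) + 4*144 = (b² + 0*b) + 576 = (b² + 0) + 576 = b² + 576 = 576 + b²)
T = 32260 (T = 576 + (-178)² = 576 + 31684 = 32260)
5184 + T = 5184 + 32260 = 37444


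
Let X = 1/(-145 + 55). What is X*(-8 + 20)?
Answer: -2/15 ≈ -0.13333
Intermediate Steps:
X = -1/90 (X = 1/(-90) = -1/90 ≈ -0.011111)
X*(-8 + 20) = -(-8 + 20)/90 = -1/90*12 = -2/15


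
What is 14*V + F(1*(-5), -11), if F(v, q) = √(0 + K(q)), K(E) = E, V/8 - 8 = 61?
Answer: 7728 + I*√11 ≈ 7728.0 + 3.3166*I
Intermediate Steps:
V = 552 (V = 64 + 8*61 = 64 + 488 = 552)
F(v, q) = √q (F(v, q) = √(0 + q) = √q)
14*V + F(1*(-5), -11) = 14*552 + √(-11) = 7728 + I*√11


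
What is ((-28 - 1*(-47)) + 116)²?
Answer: 18225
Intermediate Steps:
((-28 - 1*(-47)) + 116)² = ((-28 + 47) + 116)² = (19 + 116)² = 135² = 18225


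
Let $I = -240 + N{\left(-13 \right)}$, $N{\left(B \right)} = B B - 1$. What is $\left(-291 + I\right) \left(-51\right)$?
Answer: $18513$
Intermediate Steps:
$N{\left(B \right)} = -1 + B^{2}$ ($N{\left(B \right)} = B^{2} - 1 = -1 + B^{2}$)
$I = -72$ ($I = -240 - \left(1 - \left(-13\right)^{2}\right) = -240 + \left(-1 + 169\right) = -240 + 168 = -72$)
$\left(-291 + I\right) \left(-51\right) = \left(-291 - 72\right) \left(-51\right) = \left(-363\right) \left(-51\right) = 18513$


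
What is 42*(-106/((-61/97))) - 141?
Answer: 423243/61 ≈ 6938.4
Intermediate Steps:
42*(-106/((-61/97))) - 141 = 42*(-106/((-61*1/97))) - 141 = 42*(-106/(-61/97)) - 141 = 42*(-106*(-97/61)) - 141 = 42*(10282/61) - 141 = 431844/61 - 141 = 423243/61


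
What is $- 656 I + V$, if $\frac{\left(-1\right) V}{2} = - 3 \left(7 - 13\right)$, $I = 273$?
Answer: $-179124$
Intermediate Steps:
$V = -36$ ($V = - 2 \left(- 3 \left(7 - 13\right)\right) = - 2 \left(\left(-3\right) \left(-6\right)\right) = \left(-2\right) 18 = -36$)
$- 656 I + V = \left(-656\right) 273 - 36 = -179088 - 36 = -179124$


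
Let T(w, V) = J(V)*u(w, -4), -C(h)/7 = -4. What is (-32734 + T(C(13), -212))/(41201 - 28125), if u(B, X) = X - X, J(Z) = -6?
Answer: -16367/6538 ≈ -2.5034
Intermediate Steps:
C(h) = 28 (C(h) = -7*(-4) = 28)
u(B, X) = 0
T(w, V) = 0 (T(w, V) = -6*0 = 0)
(-32734 + T(C(13), -212))/(41201 - 28125) = (-32734 + 0)/(41201 - 28125) = -32734/13076 = -32734*1/13076 = -16367/6538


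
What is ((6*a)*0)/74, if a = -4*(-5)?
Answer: 0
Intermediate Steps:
a = 20
((6*a)*0)/74 = ((6*20)*0)/74 = (120*0)*(1/74) = 0*(1/74) = 0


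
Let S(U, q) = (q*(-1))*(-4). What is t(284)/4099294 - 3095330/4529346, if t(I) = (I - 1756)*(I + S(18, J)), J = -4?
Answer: -3618869144159/4641780220431 ≈ -0.77963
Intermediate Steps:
S(U, q) = 4*q (S(U, q) = -q*(-4) = 4*q)
t(I) = (-1756 + I)*(-16 + I) (t(I) = (I - 1756)*(I + 4*(-4)) = (-1756 + I)*(I - 16) = (-1756 + I)*(-16 + I))
t(284)/4099294 - 3095330/4529346 = (28096 + 284**2 - 1772*284)/4099294 - 3095330/4529346 = (28096 + 80656 - 503248)*(1/4099294) - 3095330*1/4529346 = -394496*1/4099294 - 1547665/2264673 = -197248/2049647 - 1547665/2264673 = -3618869144159/4641780220431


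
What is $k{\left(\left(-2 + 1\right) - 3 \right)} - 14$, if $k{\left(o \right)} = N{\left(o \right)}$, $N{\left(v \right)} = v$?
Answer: $-18$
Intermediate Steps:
$k{\left(o \right)} = o$
$k{\left(\left(-2 + 1\right) - 3 \right)} - 14 = \left(\left(-2 + 1\right) - 3\right) - 14 = \left(-1 - 3\right) - 14 = -4 - 14 = -18$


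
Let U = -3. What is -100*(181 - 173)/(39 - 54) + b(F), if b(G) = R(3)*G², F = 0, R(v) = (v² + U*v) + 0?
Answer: 160/3 ≈ 53.333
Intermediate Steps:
R(v) = v² - 3*v (R(v) = (v² - 3*v) + 0 = v² - 3*v)
b(G) = 0 (b(G) = (3*(-3 + 3))*G² = (3*0)*G² = 0*G² = 0)
-100*(181 - 173)/(39 - 54) + b(F) = -100*(181 - 173)/(39 - 54) + 0 = -800/(-15) + 0 = -800*(-1)/15 + 0 = -100*(-8/15) + 0 = 160/3 + 0 = 160/3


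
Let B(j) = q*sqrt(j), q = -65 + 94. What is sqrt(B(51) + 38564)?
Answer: sqrt(38564 + 29*sqrt(51)) ≈ 196.90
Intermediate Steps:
q = 29
B(j) = 29*sqrt(j)
sqrt(B(51) + 38564) = sqrt(29*sqrt(51) + 38564) = sqrt(38564 + 29*sqrt(51))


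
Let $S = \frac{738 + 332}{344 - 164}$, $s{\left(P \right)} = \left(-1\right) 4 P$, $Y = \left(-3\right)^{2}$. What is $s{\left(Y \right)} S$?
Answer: $-214$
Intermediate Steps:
$Y = 9$
$s{\left(P \right)} = - 4 P$
$S = \frac{107}{18}$ ($S = \frac{1070}{180} = 1070 \cdot \frac{1}{180} = \frac{107}{18} \approx 5.9444$)
$s{\left(Y \right)} S = \left(-4\right) 9 \cdot \frac{107}{18} = \left(-36\right) \frac{107}{18} = -214$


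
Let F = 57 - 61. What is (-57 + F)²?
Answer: 3721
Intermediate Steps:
F = -4
(-57 + F)² = (-57 - 4)² = (-61)² = 3721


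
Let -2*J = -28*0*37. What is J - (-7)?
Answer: 7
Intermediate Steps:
J = 0 (J = -(-28*0)*37/2 = -0*37 = -1/2*0 = 0)
J - (-7) = 0 - (-7) = 0 - 1*(-7) = 0 + 7 = 7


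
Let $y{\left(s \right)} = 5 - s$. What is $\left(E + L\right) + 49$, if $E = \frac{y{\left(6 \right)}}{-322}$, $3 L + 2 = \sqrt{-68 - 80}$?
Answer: $\frac{46693}{966} + \frac{2 i \sqrt{37}}{3} \approx 48.336 + 4.0552 i$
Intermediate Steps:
$L = - \frac{2}{3} + \frac{2 i \sqrt{37}}{3}$ ($L = - \frac{2}{3} + \frac{\sqrt{-68 - 80}}{3} = - \frac{2}{3} + \frac{\sqrt{-148}}{3} = - \frac{2}{3} + \frac{2 i \sqrt{37}}{3} \approx -0.66667 + 4.0552 i$)
$E = \frac{1}{322}$ ($E = \frac{5 - 6}{-322} = \left(5 - 6\right) \left(- \frac{1}{322}\right) = \left(-1\right) \left(- \frac{1}{322}\right) = \frac{1}{322} \approx 0.0031056$)
$\left(E + L\right) + 49 = \left(\frac{1}{322} - \left(\frac{2}{3} - \frac{2 i \sqrt{37}}{3}\right)\right) + 49 = \left(- \frac{641}{966} + \frac{2 i \sqrt{37}}{3}\right) + 49 = \frac{46693}{966} + \frac{2 i \sqrt{37}}{3}$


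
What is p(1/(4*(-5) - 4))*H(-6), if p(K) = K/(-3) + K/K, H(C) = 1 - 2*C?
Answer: 949/72 ≈ 13.181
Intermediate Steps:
p(K) = 1 - K/3 (p(K) = K*(-⅓) + 1 = -K/3 + 1 = 1 - K/3)
p(1/(4*(-5) - 4))*H(-6) = (1 - 1/(3*(4*(-5) - 4)))*(1 - 2*(-6)) = (1 - 1/(3*(-20 - 4)))*(1 + 12) = (1 - ⅓/(-24))*13 = (1 - ⅓*(-1/24))*13 = (1 + 1/72)*13 = (73/72)*13 = 949/72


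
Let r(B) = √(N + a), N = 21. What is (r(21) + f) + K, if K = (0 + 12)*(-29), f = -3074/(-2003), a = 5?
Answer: -693970/2003 + √26 ≈ -341.37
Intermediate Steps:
f = 3074/2003 (f = -3074*(-1/2003) = 3074/2003 ≈ 1.5347)
r(B) = √26 (r(B) = √(21 + 5) = √26)
K = -348 (K = 12*(-29) = -348)
(r(21) + f) + K = (√26 + 3074/2003) - 348 = (3074/2003 + √26) - 348 = -693970/2003 + √26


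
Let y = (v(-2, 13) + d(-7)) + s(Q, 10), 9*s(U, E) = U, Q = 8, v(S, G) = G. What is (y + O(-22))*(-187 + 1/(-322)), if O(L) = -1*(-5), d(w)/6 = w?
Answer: 6262360/1449 ≈ 4321.9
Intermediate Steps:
d(w) = 6*w
O(L) = 5
s(U, E) = U/9
y = -253/9 (y = (13 + 6*(-7)) + (1/9)*8 = (13 - 42) + 8/9 = -29 + 8/9 = -253/9 ≈ -28.111)
(y + O(-22))*(-187 + 1/(-322)) = (-253/9 + 5)*(-187 + 1/(-322)) = -208*(-187 - 1/322)/9 = -208/9*(-60215/322) = 6262360/1449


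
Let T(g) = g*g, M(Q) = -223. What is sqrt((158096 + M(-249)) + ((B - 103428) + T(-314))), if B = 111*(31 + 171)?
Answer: sqrt(175463) ≈ 418.88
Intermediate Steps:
B = 22422 (B = 111*202 = 22422)
T(g) = g**2
sqrt((158096 + M(-249)) + ((B - 103428) + T(-314))) = sqrt((158096 - 223) + ((22422 - 103428) + (-314)**2)) = sqrt(157873 + (-81006 + 98596)) = sqrt(157873 + 17590) = sqrt(175463)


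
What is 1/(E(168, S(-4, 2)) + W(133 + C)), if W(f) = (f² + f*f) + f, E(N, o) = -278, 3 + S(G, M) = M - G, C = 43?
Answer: 1/61850 ≈ 1.6168e-5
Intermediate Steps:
S(G, M) = -3 + M - G (S(G, M) = -3 + (M - G) = -3 + M - G)
W(f) = f + 2*f² (W(f) = (f² + f²) + f = 2*f² + f = f + 2*f²)
1/(E(168, S(-4, 2)) + W(133 + C)) = 1/(-278 + (133 + 43)*(1 + 2*(133 + 43))) = 1/(-278 + 176*(1 + 2*176)) = 1/(-278 + 176*(1 + 352)) = 1/(-278 + 176*353) = 1/(-278 + 62128) = 1/61850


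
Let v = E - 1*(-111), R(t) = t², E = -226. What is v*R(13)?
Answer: -19435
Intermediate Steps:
v = -115 (v = -226 - 1*(-111) = -226 + 111 = -115)
v*R(13) = -115*13² = -115*169 = -19435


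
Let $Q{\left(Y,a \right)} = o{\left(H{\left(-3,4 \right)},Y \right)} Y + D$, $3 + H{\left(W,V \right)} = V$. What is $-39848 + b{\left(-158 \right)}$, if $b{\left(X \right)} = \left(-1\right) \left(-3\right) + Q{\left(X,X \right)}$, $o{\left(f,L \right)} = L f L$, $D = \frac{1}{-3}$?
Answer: $- \frac{11952472}{3} \approx -3.9842 \cdot 10^{6}$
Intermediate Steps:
$H{\left(W,V \right)} = -3 + V$
$D = - \frac{1}{3} \approx -0.33333$
$o{\left(f,L \right)} = f L^{2}$
$Q{\left(Y,a \right)} = - \frac{1}{3} + Y^{3}$ ($Q{\left(Y,a \right)} = \left(-3 + 4\right) Y^{2} Y - \frac{1}{3} = 1 Y^{2} Y - \frac{1}{3} = Y^{2} Y - \frac{1}{3} = Y^{3} - \frac{1}{3} = - \frac{1}{3} + Y^{3}$)
$b{\left(X \right)} = \frac{8}{3} + X^{3}$ ($b{\left(X \right)} = \left(-1\right) \left(-3\right) + \left(- \frac{1}{3} + X^{3}\right) = 3 + \left(- \frac{1}{3} + X^{3}\right) = \frac{8}{3} + X^{3}$)
$-39848 + b{\left(-158 \right)} = -39848 + \left(\frac{8}{3} + \left(-158\right)^{3}\right) = -39848 + \left(\frac{8}{3} - 3944312\right) = -39848 - \frac{11832928}{3} = - \frac{11952472}{3}$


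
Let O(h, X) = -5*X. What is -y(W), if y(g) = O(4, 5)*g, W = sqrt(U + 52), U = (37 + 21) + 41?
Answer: 25*sqrt(151) ≈ 307.21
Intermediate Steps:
U = 99 (U = 58 + 41 = 99)
W = sqrt(151) (W = sqrt(99 + 52) = sqrt(151) ≈ 12.288)
y(g) = -25*g (y(g) = (-5*5)*g = -25*g)
-y(W) = -(-25)*sqrt(151) = 25*sqrt(151)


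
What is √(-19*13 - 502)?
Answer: I*√749 ≈ 27.368*I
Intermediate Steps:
√(-19*13 - 502) = √(-247 - 502) = √(-749) = I*√749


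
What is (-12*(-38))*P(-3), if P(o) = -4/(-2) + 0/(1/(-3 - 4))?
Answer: 912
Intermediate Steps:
P(o) = 2 (P(o) = -4*(-½) + 0/(1/(-7)) = 2 + 0/(-⅐) = 2 + 0*(-7) = 2 + 0 = 2)
(-12*(-38))*P(-3) = -12*(-38)*2 = 456*2 = 912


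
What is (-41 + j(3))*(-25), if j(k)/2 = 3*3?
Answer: 575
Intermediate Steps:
j(k) = 18 (j(k) = 2*(3*3) = 2*9 = 18)
(-41 + j(3))*(-25) = (-41 + 18)*(-25) = -23*(-25) = 575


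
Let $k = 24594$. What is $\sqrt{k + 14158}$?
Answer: $4 \sqrt{2422} \approx 196.86$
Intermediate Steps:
$\sqrt{k + 14158} = \sqrt{24594 + 14158} = \sqrt{38752} = 4 \sqrt{2422}$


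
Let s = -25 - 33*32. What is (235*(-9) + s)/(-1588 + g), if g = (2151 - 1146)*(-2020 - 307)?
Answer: 3196/2340223 ≈ 0.0013657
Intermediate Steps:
s = -1081 (s = -25 - 1056 = -1081)
g = -2338635 (g = 1005*(-2327) = -2338635)
(235*(-9) + s)/(-1588 + g) = (235*(-9) - 1081)/(-1588 - 2338635) = (-2115 - 1081)/(-2340223) = -3196*(-1/2340223) = 3196/2340223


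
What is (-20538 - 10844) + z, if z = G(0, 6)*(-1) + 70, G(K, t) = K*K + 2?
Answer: -31314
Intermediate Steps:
G(K, t) = 2 + K² (G(K, t) = K² + 2 = 2 + K²)
z = 68 (z = (2 + 0²)*(-1) + 70 = (2 + 0)*(-1) + 70 = 2*(-1) + 70 = -2 + 70 = 68)
(-20538 - 10844) + z = (-20538 - 10844) + 68 = -31382 + 68 = -31314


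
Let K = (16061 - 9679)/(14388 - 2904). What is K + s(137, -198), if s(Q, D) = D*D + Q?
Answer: 225899213/5742 ≈ 39342.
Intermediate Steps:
s(Q, D) = Q + D² (s(Q, D) = D² + Q = Q + D²)
K = 3191/5742 (K = 6382/11484 = 6382*(1/11484) = 3191/5742 ≈ 0.55573)
K + s(137, -198) = 3191/5742 + (137 + (-198)²) = 3191/5742 + (137 + 39204) = 3191/5742 + 39341 = 225899213/5742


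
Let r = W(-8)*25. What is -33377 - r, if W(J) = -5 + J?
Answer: -33052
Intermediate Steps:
r = -325 (r = (-5 - 8)*25 = -13*25 = -325)
-33377 - r = -33377 - 1*(-325) = -33377 + 325 = -33052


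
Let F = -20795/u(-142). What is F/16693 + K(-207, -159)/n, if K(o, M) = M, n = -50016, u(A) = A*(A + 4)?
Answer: 4247613811/1363419604704 ≈ 0.0031154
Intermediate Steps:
u(A) = A*(4 + A)
F = -20795/19596 (F = -20795*(-1/(142*(4 - 142))) = -20795/((-142*(-138))) = -20795/19596 ≈ -1.0612)
F/16693 + K(-207, -159)/n = -20795/19596/16693 - 159/(-50016) = -20795/19596*1/16693 - 159*(-1/50016) = -20795/327116028 + 53/16672 = 4247613811/1363419604704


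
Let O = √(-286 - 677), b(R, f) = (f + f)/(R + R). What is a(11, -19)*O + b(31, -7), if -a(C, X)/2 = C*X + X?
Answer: -7/31 + 1368*I*√107 ≈ -0.22581 + 14151.0*I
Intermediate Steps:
a(C, X) = -2*X - 2*C*X (a(C, X) = -2*(C*X + X) = -2*(X + C*X) = -2*X - 2*C*X)
b(R, f) = f/R (b(R, f) = (2*f)/((2*R)) = (2*f)*(1/(2*R)) = f/R)
O = 3*I*√107 (O = √(-963) = 3*I*√107 ≈ 31.032*I)
a(11, -19)*O + b(31, -7) = (-2*(-19)*(1 + 11))*(3*I*√107) - 7/31 = (-2*(-19)*12)*(3*I*√107) - 7*1/31 = 456*(3*I*√107) - 7/31 = 1368*I*√107 - 7/31 = -7/31 + 1368*I*√107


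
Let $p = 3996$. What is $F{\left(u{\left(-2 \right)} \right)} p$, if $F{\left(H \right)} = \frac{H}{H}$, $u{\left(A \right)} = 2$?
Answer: $3996$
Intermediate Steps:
$F{\left(H \right)} = 1$
$F{\left(u{\left(-2 \right)} \right)} p = 1 \cdot 3996 = 3996$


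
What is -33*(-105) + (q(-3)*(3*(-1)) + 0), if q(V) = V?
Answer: 3474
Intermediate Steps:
-33*(-105) + (q(-3)*(3*(-1)) + 0) = -33*(-105) + (-9*(-1) + 0) = 3465 + (-3*(-3) + 0) = 3465 + (9 + 0) = 3465 + 9 = 3474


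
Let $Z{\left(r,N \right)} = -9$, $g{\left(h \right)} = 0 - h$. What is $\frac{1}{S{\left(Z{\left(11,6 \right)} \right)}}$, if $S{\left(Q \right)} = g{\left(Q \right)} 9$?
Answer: $\frac{1}{81} \approx 0.012346$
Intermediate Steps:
$g{\left(h \right)} = - h$
$S{\left(Q \right)} = - 9 Q$ ($S{\left(Q \right)} = - Q 9 = - 9 Q$)
$\frac{1}{S{\left(Z{\left(11,6 \right)} \right)}} = \frac{1}{\left(-9\right) \left(-9\right)} = \frac{1}{81}$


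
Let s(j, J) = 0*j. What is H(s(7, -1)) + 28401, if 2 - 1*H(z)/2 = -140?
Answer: 28685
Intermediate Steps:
s(j, J) = 0
H(z) = 284 (H(z) = 4 - 2*(-140) = 4 + 280 = 284)
H(s(7, -1)) + 28401 = 284 + 28401 = 28685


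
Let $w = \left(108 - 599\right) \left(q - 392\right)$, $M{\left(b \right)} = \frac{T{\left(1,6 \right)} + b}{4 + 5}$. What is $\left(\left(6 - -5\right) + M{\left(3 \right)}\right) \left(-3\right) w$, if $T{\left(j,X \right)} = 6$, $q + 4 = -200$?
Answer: $-10534896$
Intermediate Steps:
$q = -204$ ($q = -4 - 200 = -204$)
$M{\left(b \right)} = \frac{2}{3} + \frac{b}{9}$ ($M{\left(b \right)} = \frac{6 + b}{4 + 5} = \frac{6 + b}{9} = \left(6 + b\right) \frac{1}{9} = \frac{2}{3} + \frac{b}{9}$)
$w = 292636$ ($w = \left(108 - 599\right) \left(-204 - 392\right) = \left(-491\right) \left(-596\right) = 292636$)
$\left(\left(6 - -5\right) + M{\left(3 \right)}\right) \left(-3\right) w = \left(\left(6 - -5\right) + \left(\frac{2}{3} + \frac{1}{9} \cdot 3\right)\right) \left(-3\right) 292636 = \left(\left(6 + 5\right) + \left(\frac{2}{3} + \frac{1}{3}\right)\right) \left(-3\right) 292636 = \left(11 + 1\right) \left(-3\right) 292636 = 12 \left(-3\right) 292636 = \left(-36\right) 292636 = -10534896$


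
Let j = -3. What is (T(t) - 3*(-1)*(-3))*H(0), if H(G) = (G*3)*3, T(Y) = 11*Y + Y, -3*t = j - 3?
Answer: 0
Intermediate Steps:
t = 2 (t = -(-3 - 3)/3 = -⅓*(-6) = 2)
T(Y) = 12*Y
H(G) = 9*G (H(G) = (3*G)*3 = 9*G)
(T(t) - 3*(-1)*(-3))*H(0) = (12*2 - 3*(-1)*(-3))*(9*0) = (24 + 3*(-3))*0 = (24 - 9)*0 = 15*0 = 0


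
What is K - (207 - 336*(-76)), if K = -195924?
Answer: -221667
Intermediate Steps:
K - (207 - 336*(-76)) = -195924 - (207 - 336*(-76)) = -195924 - (207 + 25536) = -195924 - 1*25743 = -195924 - 25743 = -221667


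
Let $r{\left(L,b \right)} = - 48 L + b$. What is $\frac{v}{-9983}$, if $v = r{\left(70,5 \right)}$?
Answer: $\frac{3355}{9983} \approx 0.33607$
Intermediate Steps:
$r{\left(L,b \right)} = b - 48 L$
$v = -3355$ ($v = 5 - 3360 = -3355$)
$\frac{v}{-9983} = - \frac{3355}{-9983} = \left(-3355\right) \left(- \frac{1}{9983}\right) = \frac{3355}{9983}$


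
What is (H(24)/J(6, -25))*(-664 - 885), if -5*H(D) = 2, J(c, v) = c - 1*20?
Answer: -1549/35 ≈ -44.257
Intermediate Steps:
J(c, v) = -20 + c (J(c, v) = c - 20 = -20 + c)
H(D) = -⅖ (H(D) = -⅕*2 = -⅖)
(H(24)/J(6, -25))*(-664 - 885) = (-2/(5*(-20 + 6)))*(-664 - 885) = -⅖/(-14)*(-1549) = -⅖*(-1/14)*(-1549) = (1/35)*(-1549) = -1549/35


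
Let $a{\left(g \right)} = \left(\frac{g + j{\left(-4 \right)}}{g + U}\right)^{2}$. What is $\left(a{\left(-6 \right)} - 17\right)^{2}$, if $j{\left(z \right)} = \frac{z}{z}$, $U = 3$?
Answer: $\frac{16384}{81} \approx 202.27$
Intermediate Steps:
$j{\left(z \right)} = 1$
$a{\left(g \right)} = \frac{\left(1 + g\right)^{2}}{\left(3 + g\right)^{2}}$ ($a{\left(g \right)} = \left(\frac{g + 1}{g + 3}\right)^{2} = \left(\frac{1 + g}{3 + g}\right)^{2} = \frac{\left(1 + g\right)^{2}}{\left(3 + g\right)^{2}}$)
$\left(a{\left(-6 \right)} - 17\right)^{2} = \left(\frac{\left(1 - 6\right)^{2}}{\left(3 - 6\right)^{2}} - 17\right)^{2} = \left(\frac{\left(-5\right)^{2}}{9} - 17\right)^{2} = \left(25 \cdot \frac{1}{9} - 17\right)^{2} = \left(\frac{25}{9} - 17\right)^{2} = \left(- \frac{128}{9}\right)^{2} = \frac{16384}{81}$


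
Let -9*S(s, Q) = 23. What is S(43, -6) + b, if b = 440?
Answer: 3937/9 ≈ 437.44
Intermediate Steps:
S(s, Q) = -23/9 (S(s, Q) = -1/9*23 = -23/9)
S(43, -6) + b = -23/9 + 440 = 3937/9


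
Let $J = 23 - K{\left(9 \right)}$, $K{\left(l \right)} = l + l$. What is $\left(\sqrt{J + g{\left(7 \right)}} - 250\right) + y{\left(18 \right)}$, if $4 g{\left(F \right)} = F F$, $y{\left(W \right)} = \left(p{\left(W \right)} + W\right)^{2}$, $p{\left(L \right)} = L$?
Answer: $1046 + \frac{\sqrt{69}}{2} \approx 1050.2$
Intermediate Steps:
$K{\left(l \right)} = 2 l$
$y{\left(W \right)} = 4 W^{2}$ ($y{\left(W \right)} = \left(W + W\right)^{2} = \left(2 W\right)^{2} = 4 W^{2}$)
$g{\left(F \right)} = \frac{F^{2}}{4}$ ($g{\left(F \right)} = \frac{F F}{4} = \frac{F^{2}}{4}$)
$J = 5$ ($J = 23 - 2 \cdot 9 = 23 - 18 = 5$)
$\left(\sqrt{J + g{\left(7 \right)}} - 250\right) + y{\left(18 \right)} = \left(\sqrt{5 + \frac{7^{2}}{4}} - 250\right) + 4 \cdot 18^{2} = \left(\sqrt{5 + \frac{1}{4} \cdot 49} - 250\right) + 4 \cdot 324 = \left(\sqrt{5 + \frac{49}{4}} - 250\right) + 1296 = \left(\sqrt{\frac{69}{4}} - 250\right) + 1296 = \left(\frac{\sqrt{69}}{2} - 250\right) + 1296 = \left(-250 + \frac{\sqrt{69}}{2}\right) + 1296 = 1046 + \frac{\sqrt{69}}{2}$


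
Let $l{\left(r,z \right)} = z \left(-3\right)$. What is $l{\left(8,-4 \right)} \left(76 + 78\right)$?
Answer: $1848$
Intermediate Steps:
$l{\left(r,z \right)} = - 3 z$
$l{\left(8,-4 \right)} \left(76 + 78\right) = \left(-3\right) \left(-4\right) \left(76 + 78\right) = 12 \cdot 154 = 1848$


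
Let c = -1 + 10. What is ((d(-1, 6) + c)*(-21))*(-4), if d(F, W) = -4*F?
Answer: 1092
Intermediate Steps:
c = 9
((d(-1, 6) + c)*(-21))*(-4) = ((-4*(-1) + 9)*(-21))*(-4) = ((4 + 9)*(-21))*(-4) = (13*(-21))*(-4) = -273*(-4) = 1092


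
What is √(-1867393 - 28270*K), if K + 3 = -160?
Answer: 3*√304513 ≈ 1655.5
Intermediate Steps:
K = -163 (K = -3 - 160 = -163)
√(-1867393 - 28270*K) = √(-1867393 - 28270*(-163)) = √(-1867393 + 4608010) = √2740617 = 3*√304513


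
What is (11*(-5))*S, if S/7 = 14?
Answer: -5390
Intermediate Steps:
S = 98 (S = 7*14 = 98)
(11*(-5))*S = (11*(-5))*98 = -55*98 = -5390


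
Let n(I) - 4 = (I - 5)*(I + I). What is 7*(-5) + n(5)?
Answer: -31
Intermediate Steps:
n(I) = 4 + 2*I*(-5 + I) (n(I) = 4 + (I - 5)*(I + I) = 4 + (-5 + I)*(2*I) = 4 + 2*I*(-5 + I))
7*(-5) + n(5) = 7*(-5) + (4 - 10*5 + 2*5²) = -35 + (4 - 50 + 2*25) = -35 + (4 - 50 + 50) = -35 + 4 = -31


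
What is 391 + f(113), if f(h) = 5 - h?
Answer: 283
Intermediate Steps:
391 + f(113) = 391 + (5 - 1*113) = 391 + (5 - 113) = 391 - 108 = 283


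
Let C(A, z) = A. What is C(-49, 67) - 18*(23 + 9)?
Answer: -625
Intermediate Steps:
C(-49, 67) - 18*(23 + 9) = -49 - 18*(23 + 9) = -49 - 18*32 = -49 - 1*576 = -49 - 576 = -625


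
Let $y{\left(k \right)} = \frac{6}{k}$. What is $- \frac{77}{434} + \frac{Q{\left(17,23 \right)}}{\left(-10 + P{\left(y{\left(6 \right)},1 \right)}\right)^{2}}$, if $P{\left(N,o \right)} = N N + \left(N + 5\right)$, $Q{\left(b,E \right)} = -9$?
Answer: $- \frac{73}{62} \approx -1.1774$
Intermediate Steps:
$P{\left(N,o \right)} = 5 + N + N^{2}$ ($P{\left(N,o \right)} = N^{2} + \left(5 + N\right) = 5 + N + N^{2}$)
$- \frac{77}{434} + \frac{Q{\left(17,23 \right)}}{\left(-10 + P{\left(y{\left(6 \right)},1 \right)}\right)^{2}} = - \frac{77}{434} - \frac{9}{\left(-10 + \left(5 + \frac{6}{6} + \left(\frac{6}{6}\right)^{2}\right)\right)^{2}} = \left(-77\right) \frac{1}{434} - \frac{9}{\left(-10 + \left(5 + 6 \cdot \frac{1}{6} + \left(6 \cdot \frac{1}{6}\right)^{2}\right)\right)^{2}} = - \frac{11}{62} - \frac{9}{\left(-10 + \left(5 + 1 + 1^{2}\right)\right)^{2}} = - \frac{11}{62} - \frac{9}{\left(-10 + \left(5 + 1 + 1\right)\right)^{2}} = - \frac{11}{62} - \frac{9}{\left(-10 + 7\right)^{2}} = - \frac{11}{62} - \frac{9}{\left(-3\right)^{2}} = - \frac{11}{62} - \frac{9}{9} = - \frac{11}{62} - 1 = - \frac{73}{62}$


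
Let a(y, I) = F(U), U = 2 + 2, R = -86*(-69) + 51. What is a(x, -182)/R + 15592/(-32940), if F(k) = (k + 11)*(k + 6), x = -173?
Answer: -490984/1095255 ≈ -0.44828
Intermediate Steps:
R = 5985 (R = 5934 + 51 = 5985)
U = 4
F(k) = (6 + k)*(11 + k) (F(k) = (11 + k)*(6 + k) = (6 + k)*(11 + k))
a(y, I) = 150 (a(y, I) = 66 + 4² + 17*4 = 66 + 16 + 68 = 150)
a(x, -182)/R + 15592/(-32940) = 150/5985 + 15592/(-32940) = 150*(1/5985) + 15592*(-1/32940) = 10/399 - 3898/8235 = -490984/1095255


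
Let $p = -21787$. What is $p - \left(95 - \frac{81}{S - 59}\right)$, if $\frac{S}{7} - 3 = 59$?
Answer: $- \frac{2735223}{125} \approx -21882.0$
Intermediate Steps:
$S = 434$ ($S = 21 + 7 \cdot 59 = 21 + 413 = 434$)
$p - \left(95 - \frac{81}{S - 59}\right) = -21787 - \left(95 - \frac{81}{434 - 59}\right) = -21787 - \left(95 - \frac{81}{375}\right) = -21787 + \left(-95 + 81 \cdot \frac{1}{375}\right) = -21787 + \left(-95 + \frac{27}{125}\right) = -21787 - \frac{11848}{125} = - \frac{2735223}{125}$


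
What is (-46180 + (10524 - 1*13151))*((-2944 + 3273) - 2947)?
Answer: 127776726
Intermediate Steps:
(-46180 + (10524 - 1*13151))*((-2944 + 3273) - 2947) = (-46180 + (10524 - 13151))*(329 - 2947) = (-46180 - 2627)*(-2618) = -48807*(-2618) = 127776726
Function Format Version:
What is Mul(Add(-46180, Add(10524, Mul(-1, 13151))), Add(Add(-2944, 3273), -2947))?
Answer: 127776726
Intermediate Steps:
Mul(Add(-46180, Add(10524, Mul(-1, 13151))), Add(Add(-2944, 3273), -2947)) = Mul(Add(-46180, Add(10524, -13151)), Add(329, -2947)) = Mul(Add(-46180, -2627), -2618) = Mul(-48807, -2618) = 127776726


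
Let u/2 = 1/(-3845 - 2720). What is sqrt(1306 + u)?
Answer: 8*sqrt(879493355)/6565 ≈ 36.139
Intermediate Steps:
u = -2/6565 (u = 2/(-3845 - 2720) = 2/(-6565) = 2*(-1/6565) = -2/6565 ≈ -0.00030465)
sqrt(1306 + u) = sqrt(1306 - 2/6565) = sqrt(8573888/6565) = 8*sqrt(879493355)/6565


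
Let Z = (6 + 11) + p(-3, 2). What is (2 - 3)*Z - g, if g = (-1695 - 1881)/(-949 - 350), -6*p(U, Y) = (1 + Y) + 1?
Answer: -24793/1299 ≈ -19.086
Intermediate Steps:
p(U, Y) = -1/3 - Y/6 (p(U, Y) = -((1 + Y) + 1)/6 = -(2 + Y)/6 = -1/3 - Y/6)
Z = 49/3 (Z = (6 + 11) + (-1/3 - 1/6*2) = 17 + (-1/3 - 1/3) = 17 - 2/3 = 49/3 ≈ 16.333)
g = 1192/433 (g = -3576/(-1299) = -3576*(-1/1299) = 1192/433 ≈ 2.7529)
(2 - 3)*Z - g = (2 - 3)*(49/3) - 1*1192/433 = -1*49/3 - 1192/433 = -49/3 - 1192/433 = -24793/1299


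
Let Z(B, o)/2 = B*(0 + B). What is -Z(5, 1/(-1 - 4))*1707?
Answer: -85350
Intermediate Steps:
Z(B, o) = 2*B² (Z(B, o) = 2*(B*(0 + B)) = 2*(B*B) = 2*B²)
-Z(5, 1/(-1 - 4))*1707 = -2*5²*1707 = -2*25*1707 = -1*50*1707 = -50*1707 = -85350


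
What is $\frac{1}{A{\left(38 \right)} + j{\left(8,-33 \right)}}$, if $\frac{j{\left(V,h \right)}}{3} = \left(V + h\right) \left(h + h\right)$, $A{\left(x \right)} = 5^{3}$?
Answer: $\frac{1}{5075} \approx 0.00019704$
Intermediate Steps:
$A{\left(x \right)} = 125$
$j{\left(V,h \right)} = 6 h \left(V + h\right)$ ($j{\left(V,h \right)} = 3 \left(V + h\right) \left(h + h\right) = 3 \left(V + h\right) 2 h = 3 \cdot 2 h \left(V + h\right) = 6 h \left(V + h\right)$)
$\frac{1}{A{\left(38 \right)} + j{\left(8,-33 \right)}} = \frac{1}{125 + 6 \left(-33\right) \left(8 - 33\right)} = \frac{1}{125 + 6 \left(-33\right) \left(-25\right)} = \frac{1}{125 + 4950} = \frac{1}{5075}$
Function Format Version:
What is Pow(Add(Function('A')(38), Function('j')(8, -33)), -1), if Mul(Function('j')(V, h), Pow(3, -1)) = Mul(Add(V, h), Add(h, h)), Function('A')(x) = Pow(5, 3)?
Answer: Rational(1, 5075) ≈ 0.00019704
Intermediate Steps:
Function('A')(x) = 125
Function('j')(V, h) = Mul(6, h, Add(V, h)) (Function('j')(V, h) = Mul(3, Mul(Add(V, h), Add(h, h))) = Mul(3, Mul(Add(V, h), Mul(2, h))) = Mul(3, Mul(2, h, Add(V, h))) = Mul(6, h, Add(V, h)))
Pow(Add(Function('A')(38), Function('j')(8, -33)), -1) = Pow(Add(125, Mul(6, -33, Add(8, -33))), -1) = Pow(Add(125, Mul(6, -33, -25)), -1) = Pow(Add(125, 4950), -1) = Pow(5075, -1) = Rational(1, 5075)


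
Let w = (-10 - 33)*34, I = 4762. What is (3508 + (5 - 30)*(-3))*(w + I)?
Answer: 11823900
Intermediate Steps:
w = -1462 (w = -43*34 = -1462)
(3508 + (5 - 30)*(-3))*(w + I) = (3508 + (5 - 30)*(-3))*(-1462 + 4762) = (3508 - 25*(-3))*3300 = (3508 + 75)*3300 = 3583*3300 = 11823900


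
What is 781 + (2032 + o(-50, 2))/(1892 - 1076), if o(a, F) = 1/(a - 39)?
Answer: 56900191/72624 ≈ 783.49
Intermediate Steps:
o(a, F) = 1/(-39 + a)
781 + (2032 + o(-50, 2))/(1892 - 1076) = 781 + (2032 + 1/(-39 - 50))/(1892 - 1076) = 781 + (2032 + 1/(-89))/816 = 781 + (2032 - 1/89)*(1/816) = 781 + (180847/89)*(1/816) = 781 + 180847/72624 = 56900191/72624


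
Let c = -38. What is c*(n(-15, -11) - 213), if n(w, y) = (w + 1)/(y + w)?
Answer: 104956/13 ≈ 8073.5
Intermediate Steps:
n(w, y) = (1 + w)/(w + y)
c*(n(-15, -11) - 213) = -38*((1 - 15)/(-15 - 11) - 213) = -38*(-14/(-26) - 213) = -38*(-1/26*(-14) - 213) = -38*(7/13 - 213) = -38*(-2762/13) = 104956/13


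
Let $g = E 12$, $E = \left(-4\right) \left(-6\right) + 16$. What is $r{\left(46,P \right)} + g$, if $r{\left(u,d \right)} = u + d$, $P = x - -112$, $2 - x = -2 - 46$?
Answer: $688$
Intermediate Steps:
$x = 50$ ($x = 2 - \left(-2 - 46\right) = 2 - -48 = 2 + 48 = 50$)
$E = 40$ ($E = 24 + 16 = 40$)
$P = 162$ ($P = 50 - -112 = 50 + 112 = 162$)
$r{\left(u,d \right)} = d + u$
$g = 480$ ($g = 40 \cdot 12 = 480$)
$r{\left(46,P \right)} + g = \left(162 + 46\right) + 480 = 208 + 480 = 688$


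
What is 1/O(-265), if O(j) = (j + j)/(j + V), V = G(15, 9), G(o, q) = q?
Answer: 128/265 ≈ 0.48302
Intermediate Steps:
V = 9
O(j) = 2*j/(9 + j) (O(j) = (j + j)/(j + 9) = (2*j)/(9 + j) = 2*j/(9 + j))
1/O(-265) = 1/(2*(-265)/(9 - 265)) = 1/(2*(-265)/(-256)) = 1/(2*(-265)*(-1/256)) = 1/(265/128) = 128/265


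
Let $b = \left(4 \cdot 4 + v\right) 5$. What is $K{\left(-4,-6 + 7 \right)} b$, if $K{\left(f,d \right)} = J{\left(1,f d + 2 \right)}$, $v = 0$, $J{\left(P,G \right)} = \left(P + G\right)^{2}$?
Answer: $80$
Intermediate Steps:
$J{\left(P,G \right)} = \left(G + P\right)^{2}$
$K{\left(f,d \right)} = \left(3 + d f\right)^{2}$ ($K{\left(f,d \right)} = \left(\left(f d + 2\right) + 1\right)^{2} = \left(\left(d f + 2\right) + 1\right)^{2} = \left(\left(2 + d f\right) + 1\right)^{2} = \left(3 + d f\right)^{2}$)
$b = 80$ ($b = \left(4 \cdot 4 + 0\right) 5 = \left(16 + 0\right) 5 = 16 \cdot 5 = 80$)
$K{\left(-4,-6 + 7 \right)} b = \left(3 + \left(-6 + 7\right) \left(-4\right)\right)^{2} \cdot 80 = \left(3 + 1 \left(-4\right)\right)^{2} \cdot 80 = \left(3 - 4\right)^{2} \cdot 80 = \left(-1\right)^{2} \cdot 80 = 1 \cdot 80 = 80$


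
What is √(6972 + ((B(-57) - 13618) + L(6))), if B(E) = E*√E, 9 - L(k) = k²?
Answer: √(-6673 - 57*I*√57) ≈ 2.6327 - 81.731*I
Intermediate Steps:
L(k) = 9 - k²
B(E) = E^(3/2)
√(6972 + ((B(-57) - 13618) + L(6))) = √(6972 + (((-57)^(3/2) - 13618) + (9 - 1*6²))) = √(6972 + ((-57*I*√57 - 13618) + (9 - 1*36))) = √(6972 + ((-13618 - 57*I*√57) + (9 - 36))) = √(6972 + ((-13618 - 57*I*√57) - 27)) = √(6972 + (-13645 - 57*I*√57)) = √(-6673 - 57*I*√57)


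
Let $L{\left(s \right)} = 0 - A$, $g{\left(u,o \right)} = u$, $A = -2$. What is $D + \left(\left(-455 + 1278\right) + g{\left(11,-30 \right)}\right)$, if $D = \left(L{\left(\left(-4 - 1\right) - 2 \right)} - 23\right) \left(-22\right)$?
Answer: $1296$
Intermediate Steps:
$L{\left(s \right)} = 2$ ($L{\left(s \right)} = 0 - -2 = 0 + 2 = 2$)
$D = 462$ ($D = \left(2 - 23\right) \left(-22\right) = \left(-21\right) \left(-22\right) = 462$)
$D + \left(\left(-455 + 1278\right) + g{\left(11,-30 \right)}\right) = 462 + \left(\left(-455 + 1278\right) + 11\right) = 462 + \left(823 + 11\right) = 462 + 834 = 1296$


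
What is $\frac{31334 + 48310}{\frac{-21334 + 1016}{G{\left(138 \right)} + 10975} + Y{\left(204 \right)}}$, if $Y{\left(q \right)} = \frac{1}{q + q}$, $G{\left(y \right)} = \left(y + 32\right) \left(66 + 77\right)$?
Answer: $- \frac{1146577324320}{8254459} \approx -1.389 \cdot 10^{5}$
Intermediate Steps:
$G{\left(y \right)} = 4576 + 143 y$ ($G{\left(y \right)} = \left(32 + y\right) 143 = 4576 + 143 y$)
$Y{\left(q \right)} = \frac{1}{2 q}$
$\frac{31334 + 48310}{\frac{-21334 + 1016}{G{\left(138 \right)} + 10975} + Y{\left(204 \right)}} = \frac{31334 + 48310}{\frac{-21334 + 1016}{\left(4576 + 143 \cdot 138\right) + 10975} + \frac{1}{2 \cdot 204}} = \frac{79644}{- \frac{20318}{\left(4576 + 19734\right) + 10975} + \frac{1}{2} \cdot \frac{1}{204}} = \frac{79644}{- \frac{20318}{24310 + 10975} + \frac{1}{408}} = \frac{79644}{- \frac{20318}{35285} + \frac{1}{408}} = \frac{79644}{- \frac{8254459}{14396280}} = 79644 \left(- \frac{14396280}{8254459}\right) = - \frac{1146577324320}{8254459}$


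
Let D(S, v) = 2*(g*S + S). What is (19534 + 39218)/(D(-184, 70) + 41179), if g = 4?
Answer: 2176/1457 ≈ 1.4935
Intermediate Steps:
D(S, v) = 10*S (D(S, v) = 2*(4*S + S) = 2*(5*S) = 10*S)
(19534 + 39218)/(D(-184, 70) + 41179) = (19534 + 39218)/(10*(-184) + 41179) = 58752/(-1840 + 41179) = 58752/39339 = 58752*(1/39339) = 2176/1457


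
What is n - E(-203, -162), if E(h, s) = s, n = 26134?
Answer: 26296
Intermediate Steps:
n - E(-203, -162) = 26134 - 1*(-162) = 26134 + 162 = 26296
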